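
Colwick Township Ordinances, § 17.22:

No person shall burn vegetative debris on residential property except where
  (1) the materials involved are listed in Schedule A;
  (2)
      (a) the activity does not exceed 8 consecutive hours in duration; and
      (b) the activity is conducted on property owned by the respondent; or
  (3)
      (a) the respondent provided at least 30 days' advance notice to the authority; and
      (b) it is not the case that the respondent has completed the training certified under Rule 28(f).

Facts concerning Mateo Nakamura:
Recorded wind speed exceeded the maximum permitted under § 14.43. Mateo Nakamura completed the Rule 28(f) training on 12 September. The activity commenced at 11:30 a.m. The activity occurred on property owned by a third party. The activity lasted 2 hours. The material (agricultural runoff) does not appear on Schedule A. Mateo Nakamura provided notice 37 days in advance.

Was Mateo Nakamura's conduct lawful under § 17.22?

No — unlawful.

(1) Schedule A material — not met.
(a) ≤ 8 hrs duration — satisfied.
(b) own property — fails.
(2) = T AND F = false.
(a) ≥30 days' notice — satisfied.
(b) not (training certified) — not met.
So (3) is not satisfied (T AND F).
Overall = F OR F OR F = false.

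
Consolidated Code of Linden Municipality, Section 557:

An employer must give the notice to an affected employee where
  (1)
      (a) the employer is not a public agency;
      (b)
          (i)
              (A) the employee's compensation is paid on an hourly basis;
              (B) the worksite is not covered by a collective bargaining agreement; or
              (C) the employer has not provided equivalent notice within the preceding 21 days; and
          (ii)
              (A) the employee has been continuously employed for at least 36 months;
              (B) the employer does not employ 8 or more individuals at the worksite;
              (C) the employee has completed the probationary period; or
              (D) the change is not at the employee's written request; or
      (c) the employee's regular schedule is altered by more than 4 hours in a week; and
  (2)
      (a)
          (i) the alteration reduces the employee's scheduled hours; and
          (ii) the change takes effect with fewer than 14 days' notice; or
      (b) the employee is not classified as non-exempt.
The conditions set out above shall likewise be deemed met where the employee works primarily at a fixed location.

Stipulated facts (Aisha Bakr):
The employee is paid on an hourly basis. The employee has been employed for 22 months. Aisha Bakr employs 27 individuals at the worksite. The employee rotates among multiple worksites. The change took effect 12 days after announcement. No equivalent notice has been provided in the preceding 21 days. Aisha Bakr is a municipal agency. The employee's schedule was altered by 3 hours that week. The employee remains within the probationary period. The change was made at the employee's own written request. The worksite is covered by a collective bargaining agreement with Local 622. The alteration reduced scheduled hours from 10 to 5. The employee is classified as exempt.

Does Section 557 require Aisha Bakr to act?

No — not required.

(a) not (public agency) — fails.
(A) hourly-paid — met.
(B) no CBA — not satisfied.
(C) no recent notice — satisfied.
(i) = T OR F OR T = true.
(A) tenure ≥ 36 mo. — fails.
(B) not (≥ 8 at site) — fails.
(C) past probation — not met.
(D) not employee-requested — fails.
(ii) = F OR F OR F OR F = false.
So (b) is not satisfied (T AND F).
(c) schedule shift > 4h — not met.
(1) = F OR F OR F = false.
(i) hours reduced — holds.
(ii) < 14 days' notice — holds.
(a) = T AND T = true.
(b) not (non-exempt) — met.
(2): T OR T → true.
Overall: F AND T → false.
Exception (fixed location) — not satisfied.
Result: main false OR exception false → false.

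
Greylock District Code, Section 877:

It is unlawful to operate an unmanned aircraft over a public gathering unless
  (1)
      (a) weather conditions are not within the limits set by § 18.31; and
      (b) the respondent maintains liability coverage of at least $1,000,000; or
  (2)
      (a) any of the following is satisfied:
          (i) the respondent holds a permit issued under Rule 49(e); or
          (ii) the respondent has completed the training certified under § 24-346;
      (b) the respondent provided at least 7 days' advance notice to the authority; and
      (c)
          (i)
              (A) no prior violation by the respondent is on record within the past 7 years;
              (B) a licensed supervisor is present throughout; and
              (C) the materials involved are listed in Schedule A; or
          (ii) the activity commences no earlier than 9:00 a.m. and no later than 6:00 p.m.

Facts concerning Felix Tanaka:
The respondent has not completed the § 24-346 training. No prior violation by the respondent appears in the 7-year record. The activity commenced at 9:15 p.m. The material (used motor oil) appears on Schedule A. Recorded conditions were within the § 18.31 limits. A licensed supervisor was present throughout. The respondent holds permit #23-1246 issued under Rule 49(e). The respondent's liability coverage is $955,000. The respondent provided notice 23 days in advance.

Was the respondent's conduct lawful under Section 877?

Yes — lawful.

(a) not (weather ok) — fails.
(b) coverage ≥ $1,000,000 — not met.
So (1) is not satisfied (F AND F).
(i) holds permit — holds.
(ii) training certified — fails.
So (a) is satisfied (T OR F).
(b) ≥7 days' notice — met.
(A) no prior violation — met.
(B) supervisor present — satisfied.
(C) Schedule A material — satisfied.
(i) = T AND T AND T = true.
(ii) start within hours — not satisfied.
So (c) is satisfied (T OR F).
(2) = T AND T AND T = true.
Overall: F OR T → true.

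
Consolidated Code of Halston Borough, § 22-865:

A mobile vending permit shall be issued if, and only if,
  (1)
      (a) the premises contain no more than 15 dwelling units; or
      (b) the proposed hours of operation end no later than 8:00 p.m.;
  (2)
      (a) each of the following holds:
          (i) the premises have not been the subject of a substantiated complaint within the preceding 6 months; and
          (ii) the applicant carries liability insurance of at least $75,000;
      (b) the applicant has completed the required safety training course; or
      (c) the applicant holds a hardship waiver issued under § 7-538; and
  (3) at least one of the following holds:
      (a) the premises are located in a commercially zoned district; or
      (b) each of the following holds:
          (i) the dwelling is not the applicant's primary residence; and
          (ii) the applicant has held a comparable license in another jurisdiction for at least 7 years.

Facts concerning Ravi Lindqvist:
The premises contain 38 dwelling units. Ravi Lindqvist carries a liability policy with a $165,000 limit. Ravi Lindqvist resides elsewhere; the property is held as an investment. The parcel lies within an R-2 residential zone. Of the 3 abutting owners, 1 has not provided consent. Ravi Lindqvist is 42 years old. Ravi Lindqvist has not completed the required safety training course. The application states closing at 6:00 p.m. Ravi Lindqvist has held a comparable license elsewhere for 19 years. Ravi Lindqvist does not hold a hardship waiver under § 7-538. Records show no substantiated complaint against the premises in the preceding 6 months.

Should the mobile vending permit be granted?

(a) ≤ 15 units — not satisfied.
(b) closes by 8 p.m. — satisfied.
(1) = F OR T = true.
(i) no complaint in 6 mo. — holds.
(ii) insurance ≥ $75,000 — holds.
(a) = T AND T = true.
(b) safety training — not satisfied.
(c) hardship waiver — not satisfied.
(2) = T OR F OR F = true.
(a) commercially zoned — not satisfied.
(i) not (primary residence) — met.
(ii) prior license ≥ 7 yr — met.
(b): T AND T → true.
(3): F OR T → true.
Overall: T AND T AND T → true.

Yes — granted.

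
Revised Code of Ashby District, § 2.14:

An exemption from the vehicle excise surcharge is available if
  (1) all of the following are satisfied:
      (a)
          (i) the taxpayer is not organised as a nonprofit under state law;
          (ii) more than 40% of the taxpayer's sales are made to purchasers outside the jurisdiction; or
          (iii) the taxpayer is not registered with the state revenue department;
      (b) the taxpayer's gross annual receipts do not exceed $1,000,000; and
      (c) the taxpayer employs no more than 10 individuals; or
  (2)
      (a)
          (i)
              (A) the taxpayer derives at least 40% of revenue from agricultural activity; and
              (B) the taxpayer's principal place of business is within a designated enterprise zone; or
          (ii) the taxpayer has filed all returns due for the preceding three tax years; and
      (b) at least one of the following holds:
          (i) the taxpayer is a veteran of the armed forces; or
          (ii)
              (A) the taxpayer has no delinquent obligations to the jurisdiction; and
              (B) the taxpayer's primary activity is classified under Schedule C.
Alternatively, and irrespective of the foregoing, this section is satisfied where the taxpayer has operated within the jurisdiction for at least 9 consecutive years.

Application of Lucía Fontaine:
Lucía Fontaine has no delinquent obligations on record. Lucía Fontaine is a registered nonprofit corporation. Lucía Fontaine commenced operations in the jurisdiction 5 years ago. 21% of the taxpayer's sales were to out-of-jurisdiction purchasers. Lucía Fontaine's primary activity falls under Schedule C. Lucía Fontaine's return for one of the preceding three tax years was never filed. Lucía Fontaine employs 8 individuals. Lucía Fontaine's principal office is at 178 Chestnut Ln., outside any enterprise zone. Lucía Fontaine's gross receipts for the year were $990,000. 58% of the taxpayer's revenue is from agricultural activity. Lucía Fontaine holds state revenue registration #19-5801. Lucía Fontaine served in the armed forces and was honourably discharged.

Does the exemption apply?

(i) not (nonprofit) — not satisfied.
(ii) >40% out-of-jur. sales — fails.
(iii) not (state-registered) — fails.
(a): F OR F OR F → false.
(b) receipts ≤ $1,000,000 — holds.
(c) ≤ 10 employees — met.
(1) = F AND T AND T = false.
(A) ≥40% agricultural — holds.
(B) in enterprise zone — not met.
(i) = T AND F = false.
(ii) returns current — not met.
(a): F OR F → false.
(i) veteran — holds.
(A) no delinquency — holds.
(B) Schedule C activity — met.
So (ii) is satisfied (T AND T).
So (b) is satisfied (T OR T).
(2) = F AND T = false.
Overall: F OR F → false.
Exception (≥ 9 yrs in jurisdiction) — not satisfied.
Result: main false OR exception false → false.

No — not exempt.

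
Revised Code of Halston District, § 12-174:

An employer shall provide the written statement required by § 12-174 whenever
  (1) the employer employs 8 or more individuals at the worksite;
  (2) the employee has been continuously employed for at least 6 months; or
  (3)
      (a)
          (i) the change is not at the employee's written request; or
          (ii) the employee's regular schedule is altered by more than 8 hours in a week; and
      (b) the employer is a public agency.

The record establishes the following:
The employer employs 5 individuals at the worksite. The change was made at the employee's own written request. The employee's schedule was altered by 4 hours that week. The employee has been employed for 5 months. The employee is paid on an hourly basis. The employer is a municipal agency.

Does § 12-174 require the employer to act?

No — not required.

(1) ≥ 8 at site — fails.
(2) tenure ≥ 6 mo. — fails.
(i) not employee-requested — not met.
(ii) schedule shift > 8h — not satisfied.
(a) = F OR F = false.
(b) public agency — holds.
(3) = F AND T = false.
So Overall is not satisfied (F OR F OR F).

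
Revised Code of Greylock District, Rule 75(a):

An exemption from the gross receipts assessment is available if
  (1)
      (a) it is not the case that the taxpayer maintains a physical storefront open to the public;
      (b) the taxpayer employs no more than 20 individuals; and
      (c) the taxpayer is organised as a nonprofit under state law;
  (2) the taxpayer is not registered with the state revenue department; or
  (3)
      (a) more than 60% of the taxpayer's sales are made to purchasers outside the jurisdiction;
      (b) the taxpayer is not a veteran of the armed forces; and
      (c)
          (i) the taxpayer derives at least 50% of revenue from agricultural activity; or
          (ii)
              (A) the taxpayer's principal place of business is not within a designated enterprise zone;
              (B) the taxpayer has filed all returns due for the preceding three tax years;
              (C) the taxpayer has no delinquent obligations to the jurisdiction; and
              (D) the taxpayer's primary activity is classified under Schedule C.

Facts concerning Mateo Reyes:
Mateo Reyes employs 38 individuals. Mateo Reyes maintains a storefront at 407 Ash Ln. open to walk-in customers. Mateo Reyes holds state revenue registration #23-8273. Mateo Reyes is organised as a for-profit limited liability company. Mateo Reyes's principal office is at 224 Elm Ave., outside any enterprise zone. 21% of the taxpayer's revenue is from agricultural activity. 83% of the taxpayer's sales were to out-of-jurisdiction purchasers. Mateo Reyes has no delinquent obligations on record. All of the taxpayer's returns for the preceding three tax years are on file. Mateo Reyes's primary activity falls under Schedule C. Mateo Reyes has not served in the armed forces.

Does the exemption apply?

(a) not (has storefront) — not satisfied.
(b) ≤ 20 employees — not satisfied.
(c) nonprofit — not satisfied.
So (1) is not satisfied (F AND F AND F).
(2) not (state-registered) — not met.
(a) >60% out-of-jur. sales — met.
(b) not (veteran) — met.
(i) ≥50% agricultural — not satisfied.
(A) not (in enterprise zone) — holds.
(B) returns current — satisfied.
(C) no delinquency — holds.
(D) Schedule C activity — holds.
So (ii) is satisfied (T AND T AND T AND T).
So (c) is satisfied (F OR T).
(3) = T AND T AND T = true.
Overall: F OR F OR T → true.

Yes — exempt.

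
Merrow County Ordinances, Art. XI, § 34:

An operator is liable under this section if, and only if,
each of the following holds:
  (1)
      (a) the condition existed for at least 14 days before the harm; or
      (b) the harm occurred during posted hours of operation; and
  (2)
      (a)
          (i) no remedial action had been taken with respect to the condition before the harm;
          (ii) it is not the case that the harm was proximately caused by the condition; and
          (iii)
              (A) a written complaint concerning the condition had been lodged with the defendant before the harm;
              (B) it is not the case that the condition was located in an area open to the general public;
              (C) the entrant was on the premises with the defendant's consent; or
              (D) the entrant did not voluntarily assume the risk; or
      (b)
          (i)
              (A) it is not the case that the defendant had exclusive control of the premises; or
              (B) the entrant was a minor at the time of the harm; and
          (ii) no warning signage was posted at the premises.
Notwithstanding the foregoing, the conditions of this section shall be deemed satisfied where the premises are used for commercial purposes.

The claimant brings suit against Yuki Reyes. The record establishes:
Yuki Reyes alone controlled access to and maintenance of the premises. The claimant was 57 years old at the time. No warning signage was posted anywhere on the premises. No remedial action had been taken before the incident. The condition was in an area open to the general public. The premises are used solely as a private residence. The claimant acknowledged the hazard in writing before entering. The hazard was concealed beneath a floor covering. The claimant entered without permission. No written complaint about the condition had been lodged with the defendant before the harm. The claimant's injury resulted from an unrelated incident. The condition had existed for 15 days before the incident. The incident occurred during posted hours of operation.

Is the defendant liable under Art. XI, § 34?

(a) condition ≥14 days old — satisfied.
(b) during posted hours — met.
(1): T OR T → true.
(i) no remedial action — satisfied.
(ii) not (proximate cause) — satisfied.
(A) complaint lodged — not met.
(B) not (public area) — not satisfied.
(C) consent to enter — not satisfied.
(D) no assumed risk — fails.
(iii): F OR F OR F OR F → false.
So (a) is not satisfied (T AND T AND F).
(A) not (exclusive control) — fails.
(B) entrant a minor — fails.
(i) = F OR F = false.
(ii) no signage posted — met.
(b) = F AND T = false.
(2): F OR F → false.
Overall: T AND F → false.
Exception (commercial use) — not satisfied.
Result: main false OR exception false → false.

No — not liable.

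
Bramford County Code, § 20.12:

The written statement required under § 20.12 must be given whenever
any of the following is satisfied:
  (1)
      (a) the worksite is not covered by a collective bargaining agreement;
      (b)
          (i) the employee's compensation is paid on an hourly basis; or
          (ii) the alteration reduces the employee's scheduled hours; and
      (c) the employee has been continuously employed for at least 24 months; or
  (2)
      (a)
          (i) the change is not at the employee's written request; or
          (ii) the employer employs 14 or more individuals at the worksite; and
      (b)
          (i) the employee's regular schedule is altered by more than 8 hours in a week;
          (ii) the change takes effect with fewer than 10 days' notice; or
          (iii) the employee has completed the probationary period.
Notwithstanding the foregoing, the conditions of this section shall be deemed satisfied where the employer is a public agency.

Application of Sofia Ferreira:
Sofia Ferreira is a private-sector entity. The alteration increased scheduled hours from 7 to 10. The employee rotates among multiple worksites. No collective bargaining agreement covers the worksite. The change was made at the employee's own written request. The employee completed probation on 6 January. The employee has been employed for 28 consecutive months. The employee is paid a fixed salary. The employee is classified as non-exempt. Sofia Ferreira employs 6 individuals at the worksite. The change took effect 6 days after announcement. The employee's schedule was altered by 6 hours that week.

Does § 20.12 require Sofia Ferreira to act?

No — not required.

(a) no CBA — holds.
(i) hourly-paid — not satisfied.
(ii) hours reduced — fails.
(b) = F OR F = false.
(c) tenure ≥ 24 mo. — satisfied.
(1) = T AND F AND T = false.
(i) not employee-requested — fails.
(ii) ≥ 14 at site — not met.
(a) = F OR F = false.
(i) schedule shift > 8h — not met.
(ii) < 10 days' notice — satisfied.
(iii) past probation — met.
So (b) is satisfied (F OR T OR T).
(2): F AND T → false.
So Overall is not satisfied (F OR F).
Exception (public agency) — not satisfied.
Result: main false OR exception false → false.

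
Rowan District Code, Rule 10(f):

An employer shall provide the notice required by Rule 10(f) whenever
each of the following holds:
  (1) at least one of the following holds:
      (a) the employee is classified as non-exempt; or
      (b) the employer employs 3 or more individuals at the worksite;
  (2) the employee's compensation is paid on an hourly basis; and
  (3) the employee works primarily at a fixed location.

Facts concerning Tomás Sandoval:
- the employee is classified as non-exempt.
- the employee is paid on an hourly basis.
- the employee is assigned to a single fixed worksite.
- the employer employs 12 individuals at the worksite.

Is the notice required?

(a) non-exempt — met.
(b) ≥ 3 at site — met.
So (1) is satisfied (T OR T).
(2) hourly-paid — satisfied.
(3) fixed location — holds.
So Overall is satisfied (T AND T AND T).

Yes — required.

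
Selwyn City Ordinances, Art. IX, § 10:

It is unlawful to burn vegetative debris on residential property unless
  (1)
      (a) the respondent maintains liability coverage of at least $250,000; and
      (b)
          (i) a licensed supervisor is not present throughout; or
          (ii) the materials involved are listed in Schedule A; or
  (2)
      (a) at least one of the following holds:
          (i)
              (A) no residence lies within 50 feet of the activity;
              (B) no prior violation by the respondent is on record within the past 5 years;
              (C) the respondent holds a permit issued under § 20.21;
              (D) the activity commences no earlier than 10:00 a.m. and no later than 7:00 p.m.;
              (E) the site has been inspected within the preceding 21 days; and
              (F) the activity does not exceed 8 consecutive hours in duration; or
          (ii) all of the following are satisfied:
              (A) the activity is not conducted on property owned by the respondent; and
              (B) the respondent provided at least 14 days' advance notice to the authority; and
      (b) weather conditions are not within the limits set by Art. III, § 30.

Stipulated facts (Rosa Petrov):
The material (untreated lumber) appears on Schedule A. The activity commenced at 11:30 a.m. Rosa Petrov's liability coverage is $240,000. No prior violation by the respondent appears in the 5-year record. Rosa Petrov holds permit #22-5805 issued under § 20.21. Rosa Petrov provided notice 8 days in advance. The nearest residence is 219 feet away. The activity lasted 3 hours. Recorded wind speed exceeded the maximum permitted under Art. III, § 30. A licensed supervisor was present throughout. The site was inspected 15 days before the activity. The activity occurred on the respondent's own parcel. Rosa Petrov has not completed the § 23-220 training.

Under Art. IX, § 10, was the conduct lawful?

Yes — lawful.

(a) coverage ≥ $250,000 — not met.
(i) not (supervisor present) — fails.
(ii) Schedule A material — satisfied.
So (b) is satisfied (F OR T).
(1): F AND T → false.
(A) no residence in 50 ft — holds.
(B) no prior violation — satisfied.
(C) holds permit — holds.
(D) start within hours — satisfied.
(E) site inspected — satisfied.
(F) ≤ 8 hrs duration — satisfied.
(i): T AND T AND T AND T AND T AND T → true.
(A) not (own property) — not satisfied.
(B) ≥14 days' notice — not satisfied.
(ii) = F AND F = false.
(a) = T OR F = true.
(b) not (weather ok) — holds.
So (2) is satisfied (T AND T).
So Overall is satisfied (F OR T).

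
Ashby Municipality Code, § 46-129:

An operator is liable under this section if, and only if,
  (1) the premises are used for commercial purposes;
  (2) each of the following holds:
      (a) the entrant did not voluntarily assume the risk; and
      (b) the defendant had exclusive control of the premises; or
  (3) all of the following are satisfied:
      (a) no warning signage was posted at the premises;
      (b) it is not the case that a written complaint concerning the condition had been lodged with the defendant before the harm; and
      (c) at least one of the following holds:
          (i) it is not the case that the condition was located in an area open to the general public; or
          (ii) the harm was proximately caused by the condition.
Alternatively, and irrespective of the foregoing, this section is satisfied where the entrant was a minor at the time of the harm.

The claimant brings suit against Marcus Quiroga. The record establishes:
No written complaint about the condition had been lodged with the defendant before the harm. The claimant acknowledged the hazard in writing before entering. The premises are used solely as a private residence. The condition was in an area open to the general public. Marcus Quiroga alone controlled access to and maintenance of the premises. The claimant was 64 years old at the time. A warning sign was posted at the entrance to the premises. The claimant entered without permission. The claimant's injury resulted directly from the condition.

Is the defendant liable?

(1) commercial use — fails.
(a) no assumed risk — not met.
(b) exclusive control — satisfied.
So (2) is not satisfied (F AND T).
(a) no signage posted — not met.
(b) not (complaint lodged) — satisfied.
(i) not (public area) — fails.
(ii) proximate cause — holds.
(c): F OR T → true.
(3): F AND T AND T → false.
Overall: F OR F OR F → false.
Exception (entrant a minor) — not satisfied.
Result: main false OR exception false → false.

No — not liable.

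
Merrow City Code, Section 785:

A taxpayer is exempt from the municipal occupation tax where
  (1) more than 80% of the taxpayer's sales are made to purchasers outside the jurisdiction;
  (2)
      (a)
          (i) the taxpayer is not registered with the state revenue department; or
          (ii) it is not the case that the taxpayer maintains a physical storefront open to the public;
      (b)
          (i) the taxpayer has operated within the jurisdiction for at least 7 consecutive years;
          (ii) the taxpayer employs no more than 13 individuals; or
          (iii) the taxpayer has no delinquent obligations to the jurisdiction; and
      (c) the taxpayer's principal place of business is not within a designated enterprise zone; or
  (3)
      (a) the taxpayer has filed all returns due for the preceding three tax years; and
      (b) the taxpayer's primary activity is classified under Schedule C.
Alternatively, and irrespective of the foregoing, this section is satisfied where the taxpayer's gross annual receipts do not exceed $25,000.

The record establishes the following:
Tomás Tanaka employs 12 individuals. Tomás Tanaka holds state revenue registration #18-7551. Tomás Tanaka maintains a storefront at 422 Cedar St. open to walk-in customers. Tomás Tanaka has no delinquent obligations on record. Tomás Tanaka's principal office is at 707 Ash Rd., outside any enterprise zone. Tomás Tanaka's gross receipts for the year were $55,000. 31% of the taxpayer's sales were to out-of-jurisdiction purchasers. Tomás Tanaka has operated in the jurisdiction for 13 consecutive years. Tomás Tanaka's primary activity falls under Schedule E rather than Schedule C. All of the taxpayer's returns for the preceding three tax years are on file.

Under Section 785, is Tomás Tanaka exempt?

(1) >80% out-of-jur. sales — fails.
(i) not (state-registered) — not satisfied.
(ii) not (has storefront) — not satisfied.
(a) = F OR F = false.
(i) ≥ 7 yrs in jurisdiction — met.
(ii) ≤ 13 employees — satisfied.
(iii) no delinquency — met.
So (b) is satisfied (T OR T OR T).
(c) not (in enterprise zone) — met.
So (2) is not satisfied (F AND T AND T).
(a) returns current — met.
(b) Schedule C activity — fails.
So (3) is not satisfied (T AND F).
So Overall is not satisfied (F OR F OR F).
Exception (receipts ≤ $25,000) — not satisfied.
Result: main false OR exception false → false.

No — not exempt.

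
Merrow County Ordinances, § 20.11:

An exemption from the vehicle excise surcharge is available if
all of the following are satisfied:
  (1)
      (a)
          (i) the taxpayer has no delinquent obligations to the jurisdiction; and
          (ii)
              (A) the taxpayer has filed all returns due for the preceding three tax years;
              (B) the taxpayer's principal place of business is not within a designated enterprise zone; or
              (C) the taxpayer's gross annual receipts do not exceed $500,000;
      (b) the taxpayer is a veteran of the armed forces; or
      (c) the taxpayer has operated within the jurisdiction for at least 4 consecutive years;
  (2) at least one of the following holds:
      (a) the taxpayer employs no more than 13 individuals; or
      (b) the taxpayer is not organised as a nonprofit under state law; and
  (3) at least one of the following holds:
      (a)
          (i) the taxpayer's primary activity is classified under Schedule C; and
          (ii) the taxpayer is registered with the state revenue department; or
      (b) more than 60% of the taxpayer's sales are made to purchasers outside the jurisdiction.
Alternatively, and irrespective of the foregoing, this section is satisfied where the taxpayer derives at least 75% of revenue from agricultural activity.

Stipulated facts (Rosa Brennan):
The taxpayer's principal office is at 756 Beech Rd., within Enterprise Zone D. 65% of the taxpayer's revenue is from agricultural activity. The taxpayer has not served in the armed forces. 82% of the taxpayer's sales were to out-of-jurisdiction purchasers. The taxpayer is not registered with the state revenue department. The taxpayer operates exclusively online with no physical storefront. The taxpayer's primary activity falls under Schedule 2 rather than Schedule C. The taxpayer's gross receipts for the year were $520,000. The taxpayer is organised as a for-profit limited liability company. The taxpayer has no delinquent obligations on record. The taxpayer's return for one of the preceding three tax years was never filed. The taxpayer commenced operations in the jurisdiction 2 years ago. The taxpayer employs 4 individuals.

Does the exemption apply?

No — not exempt.

(i) no delinquency — satisfied.
(A) returns current — not satisfied.
(B) not (in enterprise zone) — fails.
(C) receipts ≤ $500,000 — not met.
(ii) = F OR F OR F = false.
(a): T AND F → false.
(b) veteran — fails.
(c) ≥ 4 yrs in jurisdiction — not satisfied.
So (1) is not satisfied (F OR F OR F).
(a) ≤ 13 employees — met.
(b) not (nonprofit) — holds.
So (2) is satisfied (T OR T).
(i) Schedule C activity — fails.
(ii) state-registered — not satisfied.
(a): F AND F → false.
(b) >60% out-of-jur. sales — met.
(3): F OR T → true.
So Overall is not satisfied (F AND T AND T).
Exception (≥75% agricultural) — not satisfied.
Result: main false OR exception false → false.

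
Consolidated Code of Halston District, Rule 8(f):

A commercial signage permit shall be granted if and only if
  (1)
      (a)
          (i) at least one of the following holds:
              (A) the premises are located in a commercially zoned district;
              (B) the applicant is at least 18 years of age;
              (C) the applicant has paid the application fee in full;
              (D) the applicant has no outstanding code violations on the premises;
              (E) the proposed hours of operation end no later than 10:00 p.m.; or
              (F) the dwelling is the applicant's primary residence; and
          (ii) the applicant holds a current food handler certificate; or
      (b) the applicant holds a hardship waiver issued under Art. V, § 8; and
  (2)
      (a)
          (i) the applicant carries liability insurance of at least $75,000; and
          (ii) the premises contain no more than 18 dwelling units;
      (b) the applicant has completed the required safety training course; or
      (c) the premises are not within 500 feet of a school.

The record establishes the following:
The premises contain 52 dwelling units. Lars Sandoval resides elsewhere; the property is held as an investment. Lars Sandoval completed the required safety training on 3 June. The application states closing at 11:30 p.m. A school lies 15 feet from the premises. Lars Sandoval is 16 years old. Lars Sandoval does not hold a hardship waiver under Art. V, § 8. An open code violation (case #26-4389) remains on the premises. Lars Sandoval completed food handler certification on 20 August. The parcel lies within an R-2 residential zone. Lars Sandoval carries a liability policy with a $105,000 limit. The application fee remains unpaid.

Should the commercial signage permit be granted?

No — denied.

(A) commercially zoned — not satisfied.
(B) age ≥ 18 — not met.
(C) fee paid — not met.
(D) no code violations — not met.
(E) closes by 10 p.m. — not met.
(F) primary residence — fails.
So (i) is not satisfied (F OR F OR F OR F OR F OR F).
(ii) food handler cert. — holds.
So (a) is not satisfied (F AND T).
(b) hardship waiver — fails.
(1) = F OR F = false.
(i) insurance ≥ $75,000 — holds.
(ii) ≤ 18 units — not met.
So (a) is not satisfied (T AND F).
(b) safety training — holds.
(c) ≥500 ft from school — fails.
(2) = F OR T OR F = true.
Overall = F AND T = false.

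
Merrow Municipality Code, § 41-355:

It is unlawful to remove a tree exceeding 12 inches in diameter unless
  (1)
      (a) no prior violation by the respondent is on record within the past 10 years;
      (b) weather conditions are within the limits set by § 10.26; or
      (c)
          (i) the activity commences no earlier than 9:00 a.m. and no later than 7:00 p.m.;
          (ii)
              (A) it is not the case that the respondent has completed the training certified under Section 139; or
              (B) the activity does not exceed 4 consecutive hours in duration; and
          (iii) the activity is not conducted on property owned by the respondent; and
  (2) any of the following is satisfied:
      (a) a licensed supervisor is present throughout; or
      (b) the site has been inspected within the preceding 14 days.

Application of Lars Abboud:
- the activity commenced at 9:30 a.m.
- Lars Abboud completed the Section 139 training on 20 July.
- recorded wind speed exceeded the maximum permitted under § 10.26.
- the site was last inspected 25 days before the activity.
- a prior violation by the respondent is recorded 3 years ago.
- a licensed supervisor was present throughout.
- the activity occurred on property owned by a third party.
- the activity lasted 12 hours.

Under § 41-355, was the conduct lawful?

No — unlawful.

(a) no prior violation — not satisfied.
(b) weather ok — not satisfied.
(i) start within hours — satisfied.
(A) not (training certified) — not satisfied.
(B) ≤ 4 hrs duration — not met.
So (ii) is not satisfied (F OR F).
(iii) not (own property) — met.
So (c) is not satisfied (T AND F AND T).
(1) = F OR F OR F = false.
(a) supervisor present — holds.
(b) site inspected — not satisfied.
(2) = T OR F = true.
Overall: F AND T → false.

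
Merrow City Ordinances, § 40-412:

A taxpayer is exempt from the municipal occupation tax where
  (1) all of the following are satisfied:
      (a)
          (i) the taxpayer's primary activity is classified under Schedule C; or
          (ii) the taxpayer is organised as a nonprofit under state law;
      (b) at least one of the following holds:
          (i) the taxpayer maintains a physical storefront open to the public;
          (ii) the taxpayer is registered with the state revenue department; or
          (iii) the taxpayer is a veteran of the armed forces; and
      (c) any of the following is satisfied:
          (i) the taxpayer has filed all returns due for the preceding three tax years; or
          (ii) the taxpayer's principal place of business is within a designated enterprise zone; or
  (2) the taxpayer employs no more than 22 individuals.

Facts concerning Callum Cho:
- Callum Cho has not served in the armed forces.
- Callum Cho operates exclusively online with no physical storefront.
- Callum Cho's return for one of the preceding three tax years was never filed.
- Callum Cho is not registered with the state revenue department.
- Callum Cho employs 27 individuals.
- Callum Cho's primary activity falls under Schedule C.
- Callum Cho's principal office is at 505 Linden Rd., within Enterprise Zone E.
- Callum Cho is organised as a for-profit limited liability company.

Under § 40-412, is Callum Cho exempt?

(i) Schedule C activity — satisfied.
(ii) nonprofit — fails.
(a) = T OR F = true.
(i) has storefront — not satisfied.
(ii) state-registered — fails.
(iii) veteran — fails.
(b) = F OR F OR F = false.
(i) returns current — not satisfied.
(ii) in enterprise zone — met.
(c) = F OR T = true.
(1): T AND F AND T → false.
(2) ≤ 22 employees — fails.
So Overall is not satisfied (F OR F).

No — not exempt.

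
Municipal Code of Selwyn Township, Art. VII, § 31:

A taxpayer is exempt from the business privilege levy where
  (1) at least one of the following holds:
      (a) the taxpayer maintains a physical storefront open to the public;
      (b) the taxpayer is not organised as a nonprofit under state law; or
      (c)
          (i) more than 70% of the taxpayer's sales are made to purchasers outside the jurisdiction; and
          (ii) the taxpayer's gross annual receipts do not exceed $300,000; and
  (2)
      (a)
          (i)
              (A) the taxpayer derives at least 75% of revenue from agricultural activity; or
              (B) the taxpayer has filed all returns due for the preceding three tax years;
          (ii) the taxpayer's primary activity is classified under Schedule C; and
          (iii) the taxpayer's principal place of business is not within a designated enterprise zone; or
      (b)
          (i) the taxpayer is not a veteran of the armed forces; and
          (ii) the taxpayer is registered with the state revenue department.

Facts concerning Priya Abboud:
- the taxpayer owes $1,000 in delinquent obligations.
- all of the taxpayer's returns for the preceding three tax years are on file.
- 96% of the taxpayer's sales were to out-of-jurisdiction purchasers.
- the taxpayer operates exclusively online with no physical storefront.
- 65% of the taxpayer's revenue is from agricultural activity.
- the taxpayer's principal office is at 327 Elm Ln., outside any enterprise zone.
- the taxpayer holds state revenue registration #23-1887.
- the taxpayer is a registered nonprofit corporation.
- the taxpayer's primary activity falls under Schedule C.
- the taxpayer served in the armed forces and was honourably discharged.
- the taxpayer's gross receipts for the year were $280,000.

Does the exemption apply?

(a) has storefront — not met.
(b) not (nonprofit) — not satisfied.
(i) >70% out-of-jur. sales — met.
(ii) receipts ≤ $300,000 — holds.
(c) = T AND T = true.
(1) = F OR F OR T = true.
(A) ≥75% agricultural — fails.
(B) returns current — satisfied.
So (i) is satisfied (F OR T).
(ii) Schedule C activity — satisfied.
(iii) not (in enterprise zone) — satisfied.
So (a) is satisfied (T AND T AND T).
(i) not (veteran) — not met.
(ii) state-registered — satisfied.
(b) = F AND T = false.
(2): T OR F → true.
So Overall is satisfied (T AND T).

Yes — exempt.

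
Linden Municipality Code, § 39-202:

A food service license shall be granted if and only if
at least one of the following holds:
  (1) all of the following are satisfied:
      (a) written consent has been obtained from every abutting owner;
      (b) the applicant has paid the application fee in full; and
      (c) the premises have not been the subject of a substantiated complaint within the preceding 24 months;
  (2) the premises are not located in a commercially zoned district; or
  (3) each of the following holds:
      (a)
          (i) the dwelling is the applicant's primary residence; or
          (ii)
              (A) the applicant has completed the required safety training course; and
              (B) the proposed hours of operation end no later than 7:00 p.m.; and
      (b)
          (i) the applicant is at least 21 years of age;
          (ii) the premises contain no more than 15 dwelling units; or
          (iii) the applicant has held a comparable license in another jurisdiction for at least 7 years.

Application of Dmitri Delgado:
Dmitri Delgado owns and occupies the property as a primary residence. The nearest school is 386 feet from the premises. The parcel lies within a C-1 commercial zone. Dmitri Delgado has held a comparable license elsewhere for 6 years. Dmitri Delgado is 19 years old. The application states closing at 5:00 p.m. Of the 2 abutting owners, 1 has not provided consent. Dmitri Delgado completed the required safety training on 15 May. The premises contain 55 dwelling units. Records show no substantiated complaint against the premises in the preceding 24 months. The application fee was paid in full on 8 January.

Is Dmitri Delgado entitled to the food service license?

(a) all abutters consent — not satisfied.
(b) fee paid — satisfied.
(c) no complaint in 24 mo. — holds.
So (1) is not satisfied (F AND T AND T).
(2) not (commercially zoned) — fails.
(i) primary residence — satisfied.
(A) safety training — satisfied.
(B) closes by 7 p.m. — met.
(ii) = T AND T = true.
(a) = T OR T = true.
(i) age ≥ 21 — not satisfied.
(ii) ≤ 15 units — not satisfied.
(iii) prior license ≥ 7 yr — fails.
So (b) is not satisfied (F OR F OR F).
(3) = T AND F = false.
Overall = F OR F OR F = false.

No — denied.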